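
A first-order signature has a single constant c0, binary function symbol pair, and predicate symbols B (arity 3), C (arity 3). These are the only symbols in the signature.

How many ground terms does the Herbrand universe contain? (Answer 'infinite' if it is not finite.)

The signature has at least one function symbol (pair, arity 2) and at least one constant (c0).
Iterating pair gives infinitely many distinct ground terms: c0, pair(c0, c0), pair(pair(c0, c0), pair(c0, c0)), ...
So the Herbrand universe is infinite.

infinite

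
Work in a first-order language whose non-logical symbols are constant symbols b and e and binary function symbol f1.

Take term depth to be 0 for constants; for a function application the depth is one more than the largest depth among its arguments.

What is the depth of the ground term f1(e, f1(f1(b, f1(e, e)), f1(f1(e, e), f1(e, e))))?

4

depth(f1(e, e)) = 1 + max(0, 0) = 1
depth(f1(b, f1(e, e))) = 1 + max(0, 1) = 2
depth(f1(f1(e, e), f1(e, e))) = 1 + max(1, 1) = 2
depth(f1(f1(b, f1(e, e)), f1(f1(e, e), f1(e, e)))) = 1 + max(2, 2) = 3
depth(f1(e, f1(f1(b, f1(e, e)), f1(f1(e, e), f1(e, e))))) = 1 + max(0, 3) = 4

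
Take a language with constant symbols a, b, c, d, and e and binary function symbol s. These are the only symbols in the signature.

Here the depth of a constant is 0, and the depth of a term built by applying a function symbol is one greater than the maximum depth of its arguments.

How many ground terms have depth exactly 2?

Let N_k count ground terms of depth at most k. Each non-constant term of depth ≤ k is some function symbol applied to depth-≤(k−1) arguments, giving N_k = 5 + N_{k-1}^2.
N_0 = 5
N_1 = 5 + 5^2 = 30
N_2 = 5 + 30^2 = 905
Terms of depth exactly 2: N_2 − N_1 = 905 − 30 = 875.

875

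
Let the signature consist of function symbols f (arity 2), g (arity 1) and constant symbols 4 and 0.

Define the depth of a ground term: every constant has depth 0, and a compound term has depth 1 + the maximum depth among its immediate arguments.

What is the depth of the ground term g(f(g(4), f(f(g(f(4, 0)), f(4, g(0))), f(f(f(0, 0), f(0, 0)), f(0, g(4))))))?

6

depth(g(4)) = 1 + depth(4) = 1 + 0 = 1
depth(f(4, 0)) = 1 + max(0, 0) = 1
depth(g(f(4, 0))) = 1 + depth(f(4, 0)) = 1 + 1 = 2
depth(g(0)) = 1 + depth(0) = 1 + 0 = 1
depth(f(4, g(0))) = 1 + max(0, 1) = 2
depth(f(g(f(4, 0)), f(4, g(0)))) = 1 + max(2, 2) = 3
depth(f(0, 0)) = 1 + max(0, 0) = 1
depth(f(f(0, 0), f(0, 0))) = 1 + max(1, 1) = 2
depth(f(0, g(4))) = 1 + max(0, 1) = 2
depth(f(f(f(0, 0), f(0, 0)), f(0, g(4)))) = 1 + max(2, 2) = 3
depth(f(f(g(f(4, 0)), f(4, g(0))), f(f(f(0, 0), f(0, 0)), f(0, g(4))))) = 1 + max(3, 3) = 4
depth(f(g(4), f(f(g(f(4, 0)), f(4, g(0))), f(f(f(0, 0), f(0, 0)), f(0, g(4)))))) = 1 + max(1, 4) = 5
depth(g(f(g(4), f(f(g(f(4, 0)), f(4, g(0))), f(f(f(0, 0), f(0, 0)), f(0, g(4))))))) = 1 + depth(f(g(4), f(f(g(f(4, 0)), f(4, g(0))), f(f(f(0, 0), f(0, 0)), f(0, g(4)))))) = 1 + 5 = 6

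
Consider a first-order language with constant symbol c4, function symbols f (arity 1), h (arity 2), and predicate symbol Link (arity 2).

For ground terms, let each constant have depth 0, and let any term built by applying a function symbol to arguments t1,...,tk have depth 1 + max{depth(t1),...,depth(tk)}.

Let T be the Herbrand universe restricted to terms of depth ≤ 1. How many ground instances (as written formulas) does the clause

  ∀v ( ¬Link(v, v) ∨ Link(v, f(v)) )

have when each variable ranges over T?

3

Ground terms of depth ≤ 1:
  Let N_k = |{terms of depth ≤ k}|. Then N_0 = 1 and N_k = 1 + N_{k-1} + N_{k-1}^2 for k ≥ 1 (one summand per function symbol, arity giving the exponent).
  N_0 = 1
  N_1 = 1 + 1 + 1^2 = 3
  Explicitly: c4, f(c4), h(c4, c4).
So there are 3 ground terms available for substitution.
The variable v ranges independently over the available ground terms, and distinct assignments produce distinct instances.
Number of ground instances = 3.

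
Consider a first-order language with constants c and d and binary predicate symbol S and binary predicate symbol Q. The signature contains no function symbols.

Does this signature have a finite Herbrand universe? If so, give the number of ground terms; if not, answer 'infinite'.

2

There are no function symbols, so every ground term is one of the 2 constants.
The Herbrand universe is {c, d}, which is finite with 2 elements.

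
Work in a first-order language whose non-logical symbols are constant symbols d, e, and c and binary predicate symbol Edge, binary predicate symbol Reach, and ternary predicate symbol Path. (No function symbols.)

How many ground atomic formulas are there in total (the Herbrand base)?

With no function symbols, the Herbrand universe is just the 3 constants.
Ground atoms per predicate: Edge: 3^2 = 9, Reach: 3^2 = 9, Path: 3^3 = 27.
Herbrand base size = 9 + 9 + 27 = 45.

45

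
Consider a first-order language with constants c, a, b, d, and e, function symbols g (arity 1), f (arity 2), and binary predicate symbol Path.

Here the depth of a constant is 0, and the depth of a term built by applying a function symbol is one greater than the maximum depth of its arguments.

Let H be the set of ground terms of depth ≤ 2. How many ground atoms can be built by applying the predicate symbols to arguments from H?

1600225

First count ground terms of depth ≤ 2.
Let N_k = |{terms of depth ≤ k}|. Then N_0 = 5 and N_k = 5 + N_{k-1} + N_{k-1}^2 for k ≥ 1 (one summand per function symbol, arity giving the exponent).
N_0 = 5
N_1 = 5 + 5 + 5^2 = 35
N_2 = 5 + 35 + 35^2 = 1265
So |H| = 1265.
A ground atom is a predicate applied to a tuple of terms from H, so the count is the sum over predicates of |H|^arity:
  Path: 1265^2 = 1600225
Total ground atoms: 1600225.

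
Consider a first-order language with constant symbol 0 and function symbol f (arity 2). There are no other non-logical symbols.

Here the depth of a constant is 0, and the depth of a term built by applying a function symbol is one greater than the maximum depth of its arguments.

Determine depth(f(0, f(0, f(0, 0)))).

depth(f(0, 0)) = 1 + max(0, 0) = 1
depth(f(0, f(0, 0))) = 1 + max(0, 1) = 2
depth(f(0, f(0, f(0, 0)))) = 1 + max(0, 2) = 3

3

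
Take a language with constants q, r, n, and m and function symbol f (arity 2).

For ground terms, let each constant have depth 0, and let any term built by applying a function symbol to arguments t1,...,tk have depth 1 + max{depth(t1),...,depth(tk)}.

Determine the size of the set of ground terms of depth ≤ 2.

Let N_k count ground terms of depth at most k. Each non-constant term of depth ≤ k is some function symbol applied to depth-≤(k−1) arguments, giving N_k = 4 + N_{k-1}^2.
N_0 = 4
N_1 = 4 + 4^2 = 20
N_2 = 4 + 20^2 = 404

404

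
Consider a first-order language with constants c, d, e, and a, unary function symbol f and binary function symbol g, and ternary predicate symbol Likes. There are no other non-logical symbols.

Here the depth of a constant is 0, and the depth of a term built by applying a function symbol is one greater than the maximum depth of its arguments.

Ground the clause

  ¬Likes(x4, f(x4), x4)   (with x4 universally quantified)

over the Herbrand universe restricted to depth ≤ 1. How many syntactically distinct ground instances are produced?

Ground terms of depth ≤ 1:
  Count level by level. With function symbols f/1, g/2, the terms of depth ≤ k are the 4 constants together with each function applied to depth-≤(k−1) tuples, so N_k = 4 + N_{k-1} + N_{k-1}^2.
  N_0 = 4
  N_1 = 4 + 4 + 4^2 = 24
So there are 24 ground terms available for substitution.
The variable x4 ranges independently over the available ground terms, and distinct assignments produce distinct instances.
Number of ground instances = 24.

24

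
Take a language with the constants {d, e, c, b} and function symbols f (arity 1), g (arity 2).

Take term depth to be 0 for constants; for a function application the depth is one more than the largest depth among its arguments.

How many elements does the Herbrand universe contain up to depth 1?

If N_k denotes the number of depth-≤k ground terms, the 4 constants give N_0 = 4, and each function symbol of arity r contributes N_{k-1}^r new terms at level k: N_k = 4 + N_{k-1} + N_{k-1}^2.
N_0 = 4
N_1 = 4 + 4 + 4^2 = 24

24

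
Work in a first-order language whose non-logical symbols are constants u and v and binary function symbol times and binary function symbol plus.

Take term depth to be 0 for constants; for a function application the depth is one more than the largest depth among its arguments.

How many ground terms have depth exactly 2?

192

Let N_k count ground terms of depth at most k. Each non-constant term of depth ≤ k is some function symbol applied to depth-≤(k−1) arguments, giving N_k = 2 + N_{k-1}^2 + N_{k-1}^2.
N_0 = 2
N_1 = 2 + 2^2 + 2^2 = 10
N_2 = 2 + 10^2 + 10^2 = 202
Terms of depth exactly 2: N_2 − N_1 = 202 − 10 = 192.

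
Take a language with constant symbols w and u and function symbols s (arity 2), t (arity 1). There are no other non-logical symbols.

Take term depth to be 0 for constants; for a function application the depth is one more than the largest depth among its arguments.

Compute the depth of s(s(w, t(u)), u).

3

depth(t(u)) = 1 + depth(u) = 1 + 0 = 1
depth(s(w, t(u))) = 1 + max(0, 1) = 2
depth(s(s(w, t(u)), u)) = 1 + max(2, 0) = 3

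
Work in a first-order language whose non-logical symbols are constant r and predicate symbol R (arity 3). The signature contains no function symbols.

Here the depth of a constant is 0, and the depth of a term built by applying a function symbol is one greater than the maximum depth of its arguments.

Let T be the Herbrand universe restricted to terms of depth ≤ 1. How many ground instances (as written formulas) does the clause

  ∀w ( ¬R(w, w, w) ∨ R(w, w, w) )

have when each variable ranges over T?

1

Ground terms of depth ≤ 1:
  With no function symbols every ground term is a constant, so there is exactly 1 ground term at every depth bound.
  N_0 = 1
  N_1 = 1
So there is exactly 1 ground term available for substitution.
The clause has 1 distinct variable (w), which appears in the body. In the free term algebra distinct substitutions yield syntactically distinct ground instances.
Number of ground instances = 1.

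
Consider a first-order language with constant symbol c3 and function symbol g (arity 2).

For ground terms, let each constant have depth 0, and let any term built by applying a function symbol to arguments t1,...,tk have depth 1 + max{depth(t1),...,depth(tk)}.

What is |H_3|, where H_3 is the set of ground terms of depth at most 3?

26

Let N_k = |{terms of depth ≤ k}|. Then N_0 = 1 and N_k = 1 + N_{k-1}^2 for k ≥ 1 (one summand per function symbol, arity giving the exponent).
N_0 = 1
N_1 = 1 + 1^2 = 2
N_2 = 1 + 2^2 = 5
N_3 = 1 + 5^2 = 26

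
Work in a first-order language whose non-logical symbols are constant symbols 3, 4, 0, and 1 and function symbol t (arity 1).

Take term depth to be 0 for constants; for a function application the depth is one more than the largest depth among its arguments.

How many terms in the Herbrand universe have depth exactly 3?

4

Count level by level. With function symbols t/1, the terms of depth ≤ k are the 4 constants together with each function applied to depth-≤(k−1) tuples, so N_k = 4 + N_{k-1}.
N_0 = 4
N_1 = 4 + 4 = 8
N_2 = 4 + 8 = 12
N_3 = 4 + 12 = 16
Terms of depth exactly 3: N_3 − N_2 = 16 − 12 = 4.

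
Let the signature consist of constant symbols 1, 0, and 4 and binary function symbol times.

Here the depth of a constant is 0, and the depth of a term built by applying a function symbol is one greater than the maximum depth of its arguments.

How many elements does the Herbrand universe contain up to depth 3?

Count level by level. With function symbols times/2, the terms of depth ≤ k are the 3 constants together with each function applied to depth-≤(k−1) tuples, so N_k = 3 + N_{k-1}^2.
N_0 = 3
N_1 = 3 + 3^2 = 12
N_2 = 3 + 12^2 = 147
N_3 = 3 + 147^2 = 21612

21612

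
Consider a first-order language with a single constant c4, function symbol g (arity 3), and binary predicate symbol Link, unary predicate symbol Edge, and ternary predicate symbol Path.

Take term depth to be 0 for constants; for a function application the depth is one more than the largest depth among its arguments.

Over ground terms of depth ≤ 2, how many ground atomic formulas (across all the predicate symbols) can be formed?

First count ground terms of depth ≤ 2.
Let N_k = |{terms of depth ≤ k}|. Then N_0 = 1 and N_k = 1 + N_{k-1}^3 for k ≥ 1 (one summand per function symbol, arity giving the exponent).
N_0 = 1
N_1 = 1 + 1^3 = 2
N_2 = 1 + 2^3 = 9
Explicitly: c4, g(c4, c4, c4), g(c4, c4, g(c4, c4, c4)), g(c4, g(c4, c4, c4), c4), g(c4, g(c4, c4, c4), g(c4, c4, c4)), g(g(c4, c4, c4), c4, c4), g(g(c4, c4, c4), c4, g(c4, c4, c4)), g(g(c4, c4, c4), g(c4, c4, c4), c4), g(g(c4, c4, c4), g(c4, c4, c4), g(c4, c4, c4)).
So |H| = 9.
For each predicate symbol, the number of ground atoms is |H| raised to its arity; summing:
  Link: 9^2 = 81;  Edge: 9;  Path: 9^3 = 729
Total ground atoms: 81 + 9 + 729 = 819.

819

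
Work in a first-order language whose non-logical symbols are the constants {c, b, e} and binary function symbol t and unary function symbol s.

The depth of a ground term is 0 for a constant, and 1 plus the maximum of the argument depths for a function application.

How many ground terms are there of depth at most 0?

Write N_k for the number of ground terms of depth ≤ k. A term of depth ≤ k is either a constant or a function symbol applied to arguments of depth ≤ k−1, so N_k = 3 + N_{k-1}^2 + N_{k-1}.
N_0 = 3
Explicitly: c, b, e.

3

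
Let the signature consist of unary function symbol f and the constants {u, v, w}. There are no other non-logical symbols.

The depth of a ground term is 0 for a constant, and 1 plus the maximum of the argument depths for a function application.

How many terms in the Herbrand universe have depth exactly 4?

Write N_k for the number of ground terms of depth ≤ k. A term of depth ≤ k is either a constant or a function symbol applied to arguments of depth ≤ k−1, so N_k = 3 + N_{k-1}.
N_0 = 3
N_1 = 3 + 3 = 6
N_2 = 3 + 6 = 9
N_3 = 3 + 9 = 12
N_4 = 3 + 12 = 15
Terms of depth exactly 4: N_4 − N_3 = 15 − 12 = 3.

3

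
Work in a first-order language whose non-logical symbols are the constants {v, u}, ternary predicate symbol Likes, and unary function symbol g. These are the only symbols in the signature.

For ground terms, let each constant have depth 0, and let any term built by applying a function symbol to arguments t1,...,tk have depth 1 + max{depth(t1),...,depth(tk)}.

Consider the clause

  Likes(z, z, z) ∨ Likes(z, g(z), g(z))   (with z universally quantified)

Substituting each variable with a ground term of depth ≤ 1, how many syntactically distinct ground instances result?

Ground terms of depth ≤ 1:
  Let N_k count ground terms of depth at most k. Each non-constant term of depth ≤ k is some function symbol applied to depth-≤(k−1) arguments, giving N_k = 2 + N_{k-1}.
  N_0 = 2
  N_1 = 2 + 2 = 4
  Explicitly: v, u, g(v), g(u).
So there are 4 ground terms available for substitution.
There is 1 variable to instantiate (z),  occurring in at least one literal, so different choices give different ground instances.
Number of ground instances = 4.

4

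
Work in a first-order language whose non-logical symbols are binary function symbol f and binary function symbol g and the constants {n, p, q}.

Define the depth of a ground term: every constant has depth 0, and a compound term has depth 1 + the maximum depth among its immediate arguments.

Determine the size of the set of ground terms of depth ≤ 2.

885

Let N_k count ground terms of depth at most k. Each non-constant term of depth ≤ k is some function symbol applied to depth-≤(k−1) arguments, giving N_k = 3 + N_{k-1}^2 + N_{k-1}^2.
N_0 = 3
N_1 = 3 + 3^2 + 3^2 = 21
N_2 = 3 + 21^2 + 21^2 = 885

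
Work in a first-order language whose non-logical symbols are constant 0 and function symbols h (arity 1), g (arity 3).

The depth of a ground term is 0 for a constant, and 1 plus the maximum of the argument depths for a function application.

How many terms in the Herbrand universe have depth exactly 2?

28

If N_k denotes the number of depth-≤k ground terms, the 1 constant gives N_0 = 1, and each function symbol of arity r contributes N_{k-1}^r new terms at level k: N_k = 1 + N_{k-1} + N_{k-1}^3.
N_0 = 1
N_1 = 1 + 1 + 1^3 = 3
N_2 = 1 + 3 + 3^3 = 31
Terms of depth exactly 2: N_2 − N_1 = 31 − 3 = 28.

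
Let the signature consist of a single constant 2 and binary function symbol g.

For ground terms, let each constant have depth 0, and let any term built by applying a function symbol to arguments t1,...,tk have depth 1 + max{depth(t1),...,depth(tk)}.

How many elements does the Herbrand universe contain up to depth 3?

26

Count level by level. With function symbols g/2, the terms of depth ≤ k are the 1 constant together with each function applied to depth-≤(k−1) tuples, so N_k = 1 + N_{k-1}^2.
N_0 = 1
N_1 = 1 + 1^2 = 2
N_2 = 1 + 2^2 = 5
N_3 = 1 + 5^2 = 26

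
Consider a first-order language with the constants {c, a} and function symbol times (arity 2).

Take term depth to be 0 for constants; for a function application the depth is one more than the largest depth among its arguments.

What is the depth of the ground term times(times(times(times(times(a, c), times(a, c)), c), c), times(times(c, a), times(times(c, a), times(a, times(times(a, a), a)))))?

depth(times(a, c)) = 1 + max(0, 0) = 1
depth(times(times(a, c), times(a, c))) = 1 + max(1, 1) = 2
depth(times(times(times(a, c), times(a, c)), c)) = 1 + max(2, 0) = 3
depth(times(times(times(times(a, c), times(a, c)), c), c)) = 1 + max(3, 0) = 4
depth(times(c, a)) = 1 + max(0, 0) = 1
depth(times(a, a)) = 1 + max(0, 0) = 1
depth(times(times(a, a), a)) = 1 + max(1, 0) = 2
depth(times(a, times(times(a, a), a))) = 1 + max(0, 2) = 3
depth(times(times(c, a), times(a, times(times(a, a), a)))) = 1 + max(1, 3) = 4
depth(times(times(c, a), times(times(c, a), times(a, times(times(a, a), a))))) = 1 + max(1, 4) = 5
depth(times(times(times(times(times(a, c), times(a, c)), c), c), times(times(c, a), times(times(c, a), times(a, times(times(a, a), a)))))) = 1 + max(4, 5) = 6

6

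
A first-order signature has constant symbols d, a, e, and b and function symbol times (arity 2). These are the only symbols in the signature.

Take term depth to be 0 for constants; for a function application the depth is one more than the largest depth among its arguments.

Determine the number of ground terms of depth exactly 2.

Count level by level. With function symbols times/2, the terms of depth ≤ k are the 4 constants together with each function applied to depth-≤(k−1) tuples, so N_k = 4 + N_{k-1}^2.
N_0 = 4
N_1 = 4 + 4^2 = 20
N_2 = 4 + 20^2 = 404
Terms of depth exactly 2: N_2 − N_1 = 404 − 20 = 384.

384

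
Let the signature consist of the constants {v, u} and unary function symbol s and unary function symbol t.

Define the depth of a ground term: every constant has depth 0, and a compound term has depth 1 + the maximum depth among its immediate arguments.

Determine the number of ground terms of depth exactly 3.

16

Let N_k = |{terms of depth ≤ k}|. Then N_0 = 2 and N_k = 2 + N_{k-1} + N_{k-1} for k ≥ 1 (one summand per function symbol, arity giving the exponent).
N_0 = 2
N_1 = 2 + 2 + 2 = 6
N_2 = 2 + 6 + 6 = 14
N_3 = 2 + 14 + 14 = 30
Terms of depth exactly 3: N_3 − N_2 = 30 − 14 = 16.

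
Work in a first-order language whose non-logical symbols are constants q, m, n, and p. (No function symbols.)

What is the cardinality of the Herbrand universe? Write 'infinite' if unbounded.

4

There are no function symbols, so every ground term is one of the 4 constants.
The Herbrand universe is {q, m, n, p}, which is finite with 4 elements.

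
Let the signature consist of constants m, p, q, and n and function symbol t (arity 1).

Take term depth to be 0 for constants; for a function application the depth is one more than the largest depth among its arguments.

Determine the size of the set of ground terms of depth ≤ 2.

12

Write N_k for the number of ground terms of depth ≤ k. A term of depth ≤ k is either a constant or a function symbol applied to arguments of depth ≤ k−1, so N_k = 4 + N_{k-1}.
N_0 = 4
N_1 = 4 + 4 = 8
N_2 = 4 + 8 = 12
Explicitly: m, p, q, n, t(m), t(p), t(q), t(n), t(t(m)), t(t(p)), t(t(q)), t(t(n)).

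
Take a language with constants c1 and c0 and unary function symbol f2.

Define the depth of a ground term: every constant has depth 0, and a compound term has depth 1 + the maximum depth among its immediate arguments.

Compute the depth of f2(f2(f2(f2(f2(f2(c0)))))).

6

depth(f2(c0)) = 1 + depth(c0) = 1 + 0 = 1
depth(f2(f2(c0))) = 1 + depth(f2(c0)) = 1 + 1 = 2
depth(f2(f2(f2(c0)))) = 1 + depth(f2(f2(c0))) = 1 + 2 = 3
depth(f2(f2(f2(f2(c0))))) = 1 + depth(f2(f2(f2(c0)))) = 1 + 3 = 4
depth(f2(f2(f2(f2(f2(c0)))))) = 1 + depth(f2(f2(f2(f2(c0))))) = 1 + 4 = 5
depth(f2(f2(f2(f2(f2(f2(c0))))))) = 1 + depth(f2(f2(f2(f2(f2(c0)))))) = 1 + 5 = 6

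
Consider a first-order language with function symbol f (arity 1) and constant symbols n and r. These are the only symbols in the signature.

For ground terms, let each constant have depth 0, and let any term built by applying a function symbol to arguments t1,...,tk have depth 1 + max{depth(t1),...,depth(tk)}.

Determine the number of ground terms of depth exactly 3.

2

Count level by level. With function symbols f/1, the terms of depth ≤ k are the 2 constants together with each function applied to depth-≤(k−1) tuples, so N_k = 2 + N_{k-1}.
N_0 = 2
N_1 = 2 + 2 = 4
N_2 = 2 + 4 = 6
N_3 = 2 + 6 = 8
Terms of depth exactly 3: N_3 − N_2 = 8 − 6 = 2.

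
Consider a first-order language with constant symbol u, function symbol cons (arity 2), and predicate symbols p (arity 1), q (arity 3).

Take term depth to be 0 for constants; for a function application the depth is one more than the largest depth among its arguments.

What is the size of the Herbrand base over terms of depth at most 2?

130

First count ground terms of depth ≤ 2.
Let N_k count ground terms of depth at most k. Each non-constant term of depth ≤ k is some function symbol applied to depth-≤(k−1) arguments, giving N_k = 1 + N_{k-1}^2.
N_0 = 1
N_1 = 1 + 1^2 = 2
N_2 = 1 + 2^2 = 5
Explicitly: u, cons(u, u), cons(u, cons(u, u)), cons(cons(u, u), u), cons(cons(u, u), cons(u, u)).
So |H| = 5.
Ground atoms are formed by filling each argument slot of a predicate with a term from H, so an r-ary predicate gives |H|^r atoms:
  p: 5;  q: 5^3 = 125
Total ground atoms: 5 + 125 = 130.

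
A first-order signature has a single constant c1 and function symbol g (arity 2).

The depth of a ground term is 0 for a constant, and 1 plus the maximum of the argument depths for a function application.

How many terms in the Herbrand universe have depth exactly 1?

Count level by level. With function symbols g/2, the terms of depth ≤ k are the 1 constant together with each function applied to depth-≤(k−1) tuples, so N_k = 1 + N_{k-1}^2.
N_0 = 1
N_1 = 1 + 1^2 = 2
Terms of depth exactly 1: N_1 − N_0 = 2 − 1 = 1.

1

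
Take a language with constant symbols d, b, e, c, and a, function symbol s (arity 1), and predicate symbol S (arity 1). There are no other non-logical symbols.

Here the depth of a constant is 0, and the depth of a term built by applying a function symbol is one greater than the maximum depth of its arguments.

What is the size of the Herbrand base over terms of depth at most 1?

10

First count ground terms of depth ≤ 1.
If N_k denotes the number of depth-≤k ground terms, the 5 constants give N_0 = 5, and each function symbol of arity r contributes N_{k-1}^r new terms at level k: N_k = 5 + N_{k-1}.
N_0 = 5
N_1 = 5 + 5 = 10
So |H| = 10.
For each predicate symbol, the number of ground atoms is |H| raised to its arity; summing:
  S: 10
Total ground atoms: 10.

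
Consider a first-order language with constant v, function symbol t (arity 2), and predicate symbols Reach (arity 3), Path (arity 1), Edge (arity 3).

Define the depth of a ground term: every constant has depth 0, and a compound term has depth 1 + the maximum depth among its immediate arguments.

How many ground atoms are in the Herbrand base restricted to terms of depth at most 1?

First count ground terms of depth ≤ 1.
Let N_k count ground terms of depth at most k. Each non-constant term of depth ≤ k is some function symbol applied to depth-≤(k−1) arguments, giving N_k = 1 + N_{k-1}^2.
N_0 = 1
N_1 = 1 + 1^2 = 2
So |H| = 2.
Ground atoms are formed by filling each argument slot of a predicate with a term from H, so an r-ary predicate gives |H|^r atoms:
  Reach: 2^3 = 8;  Path: 2;  Edge: 2^3 = 8
Total ground atoms: 8 + 2 + 8 = 18.

18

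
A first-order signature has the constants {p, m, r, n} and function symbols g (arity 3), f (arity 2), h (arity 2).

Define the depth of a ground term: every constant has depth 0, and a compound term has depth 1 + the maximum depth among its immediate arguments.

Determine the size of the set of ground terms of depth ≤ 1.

100

Let N_k = |{terms of depth ≤ k}|. Then N_0 = 4 and N_k = 4 + N_{k-1}^3 + N_{k-1}^2 + N_{k-1}^2 for k ≥ 1 (one summand per function symbol, arity giving the exponent).
N_0 = 4
N_1 = 4 + 4^3 + 4^2 + 4^2 = 100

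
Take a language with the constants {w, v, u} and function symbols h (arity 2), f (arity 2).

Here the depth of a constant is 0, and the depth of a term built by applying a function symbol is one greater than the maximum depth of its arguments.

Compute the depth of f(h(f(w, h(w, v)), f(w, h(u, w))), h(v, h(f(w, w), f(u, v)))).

depth(h(w, v)) = 1 + max(0, 0) = 1
depth(f(w, h(w, v))) = 1 + max(0, 1) = 2
depth(h(u, w)) = 1 + max(0, 0) = 1
depth(f(w, h(u, w))) = 1 + max(0, 1) = 2
depth(h(f(w, h(w, v)), f(w, h(u, w)))) = 1 + max(2, 2) = 3
depth(f(w, w)) = 1 + max(0, 0) = 1
depth(f(u, v)) = 1 + max(0, 0) = 1
depth(h(f(w, w), f(u, v))) = 1 + max(1, 1) = 2
depth(h(v, h(f(w, w), f(u, v)))) = 1 + max(0, 2) = 3
depth(f(h(f(w, h(w, v)), f(w, h(u, w))), h(v, h(f(w, w), f(u, v))))) = 1 + max(3, 3) = 4

4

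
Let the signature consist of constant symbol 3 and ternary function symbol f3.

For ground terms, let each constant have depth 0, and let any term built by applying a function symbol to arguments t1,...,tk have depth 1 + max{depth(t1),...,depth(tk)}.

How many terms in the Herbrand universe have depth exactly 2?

If N_k denotes the number of depth-≤k ground terms, the 1 constant gives N_0 = 1, and each function symbol of arity r contributes N_{k-1}^r new terms at level k: N_k = 1 + N_{k-1}^3.
N_0 = 1
N_1 = 1 + 1^3 = 2
N_2 = 1 + 2^3 = 9
Terms of depth exactly 2: N_2 − N_1 = 9 − 2 = 7.

7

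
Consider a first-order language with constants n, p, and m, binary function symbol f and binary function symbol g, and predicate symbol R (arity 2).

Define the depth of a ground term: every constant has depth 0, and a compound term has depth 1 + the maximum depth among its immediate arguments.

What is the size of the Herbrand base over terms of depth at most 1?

First count ground terms of depth ≤ 1.
Write N_k for the number of ground terms of depth ≤ k. A term of depth ≤ k is either a constant or a function symbol applied to arguments of depth ≤ k−1, so N_k = 3 + N_{k-1}^2 + N_{k-1}^2.
N_0 = 3
N_1 = 3 + 3^2 + 3^2 = 21
So |H| = 21.
For each predicate symbol, the number of ground atoms is |H| raised to its arity; summing:
  R: 21^2 = 441
Total ground atoms: 441.

441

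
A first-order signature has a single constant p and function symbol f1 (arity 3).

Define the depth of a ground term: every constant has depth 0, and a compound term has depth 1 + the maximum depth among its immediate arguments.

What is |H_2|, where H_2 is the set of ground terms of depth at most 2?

Write N_k for the number of ground terms of depth ≤ k. A term of depth ≤ k is either a constant or a function symbol applied to arguments of depth ≤ k−1, so N_k = 1 + N_{k-1}^3.
N_0 = 1
N_1 = 1 + 1^3 = 2
N_2 = 1 + 2^3 = 9
Explicitly: p, f1(p, p, p), f1(p, p, f1(p, p, p)), f1(p, f1(p, p, p), p), f1(p, f1(p, p, p), f1(p, p, p)), f1(f1(p, p, p), p, p), f1(f1(p, p, p), p, f1(p, p, p)), f1(f1(p, p, p), f1(p, p, p), p), f1(f1(p, p, p), f1(p, p, p), f1(p, p, p)).

9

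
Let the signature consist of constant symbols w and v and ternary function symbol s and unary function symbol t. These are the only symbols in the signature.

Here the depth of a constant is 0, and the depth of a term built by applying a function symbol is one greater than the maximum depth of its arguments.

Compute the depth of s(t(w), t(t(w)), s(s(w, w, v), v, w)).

3

depth(t(w)) = 1 + depth(w) = 1 + 0 = 1
depth(t(t(w))) = 1 + depth(t(w)) = 1 + 1 = 2
depth(s(w, w, v)) = 1 + max(0, 0, 0) = 1
depth(s(s(w, w, v), v, w)) = 1 + max(1, 0, 0) = 2
depth(s(t(w), t(t(w)), s(s(w, w, v), v, w))) = 1 + max(1, 2, 2) = 3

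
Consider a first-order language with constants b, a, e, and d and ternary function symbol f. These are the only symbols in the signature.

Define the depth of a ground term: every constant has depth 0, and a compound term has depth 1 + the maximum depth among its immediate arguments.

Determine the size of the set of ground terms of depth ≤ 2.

If N_k denotes the number of depth-≤k ground terms, the 4 constants give N_0 = 4, and each function symbol of arity r contributes N_{k-1}^r new terms at level k: N_k = 4 + N_{k-1}^3.
N_0 = 4
N_1 = 4 + 4^3 = 68
N_2 = 4 + 68^3 = 314436

314436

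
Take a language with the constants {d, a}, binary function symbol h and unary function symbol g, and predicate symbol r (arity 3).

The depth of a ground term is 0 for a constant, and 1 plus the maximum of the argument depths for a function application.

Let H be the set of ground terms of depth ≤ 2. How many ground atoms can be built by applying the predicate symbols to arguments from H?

First count ground terms of depth ≤ 2.
Let N_k = |{terms of depth ≤ k}|. Then N_0 = 2 and N_k = 2 + N_{k-1}^2 + N_{k-1} for k ≥ 1 (one summand per function symbol, arity giving the exponent).
N_0 = 2
N_1 = 2 + 2^2 + 2 = 8
N_2 = 2 + 8^2 + 8 = 74
So |H| = 74.
A ground atom is a predicate applied to a tuple of terms from H, so the count is the sum over predicates of |H|^arity:
  r: 74^3 = 405224
Total ground atoms: 405224.

405224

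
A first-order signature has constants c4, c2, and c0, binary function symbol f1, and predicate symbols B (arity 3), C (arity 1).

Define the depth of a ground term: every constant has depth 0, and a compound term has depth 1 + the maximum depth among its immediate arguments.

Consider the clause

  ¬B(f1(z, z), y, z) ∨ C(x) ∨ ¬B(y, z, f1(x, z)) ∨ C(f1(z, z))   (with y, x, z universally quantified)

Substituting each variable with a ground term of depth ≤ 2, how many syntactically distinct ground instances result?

Ground terms of depth ≤ 2:
  If N_k denotes the number of depth-≤k ground terms, the 3 constants give N_0 = 3, and each function symbol of arity r contributes N_{k-1}^r new terms at level k: N_k = 3 + N_{k-1}^2.
  N_0 = 3
  N_1 = 3 + 3^2 = 12
  N_2 = 3 + 12^2 = 147
So there are 147 ground terms available for substitution.
Each of y, x, z ranges independently over the available ground terms, and distinct assignments produce distinct instances.
Number of ground instances = 147^3 = 3176523.

3176523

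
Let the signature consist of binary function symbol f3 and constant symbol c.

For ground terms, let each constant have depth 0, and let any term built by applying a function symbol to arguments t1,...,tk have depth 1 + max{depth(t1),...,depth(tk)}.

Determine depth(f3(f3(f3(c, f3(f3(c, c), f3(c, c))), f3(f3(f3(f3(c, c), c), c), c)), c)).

6

depth(f3(c, c)) = 1 + max(0, 0) = 1
depth(f3(f3(c, c), f3(c, c))) = 1 + max(1, 1) = 2
depth(f3(c, f3(f3(c, c), f3(c, c)))) = 1 + max(0, 2) = 3
depth(f3(f3(c, c), c)) = 1 + max(1, 0) = 2
depth(f3(f3(f3(c, c), c), c)) = 1 + max(2, 0) = 3
depth(f3(f3(f3(f3(c, c), c), c), c)) = 1 + max(3, 0) = 4
depth(f3(f3(c, f3(f3(c, c), f3(c, c))), f3(f3(f3(f3(c, c), c), c), c))) = 1 + max(3, 4) = 5
depth(f3(f3(f3(c, f3(f3(c, c), f3(c, c))), f3(f3(f3(f3(c, c), c), c), c)), c)) = 1 + max(5, 0) = 6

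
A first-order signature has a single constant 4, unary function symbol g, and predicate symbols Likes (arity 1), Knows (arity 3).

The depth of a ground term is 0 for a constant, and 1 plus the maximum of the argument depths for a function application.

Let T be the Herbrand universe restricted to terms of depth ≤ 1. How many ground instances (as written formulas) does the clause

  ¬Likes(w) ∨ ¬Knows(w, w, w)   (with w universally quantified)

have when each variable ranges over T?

Ground terms of depth ≤ 1:
  Let N_k = |{terms of depth ≤ k}|. Then N_0 = 1 and N_k = 1 + N_{k-1} for k ≥ 1 (one summand per function symbol, arity giving the exponent).
  N_0 = 1
  N_1 = 1 + 1 = 2
  Explicitly: 4, g(4).
So there are 2 ground terms available for substitution.
The body mentions the single quantified variable w; since ground terms form a free algebra, no two substitutions collapse to the same formula.
Number of ground instances = 2.

2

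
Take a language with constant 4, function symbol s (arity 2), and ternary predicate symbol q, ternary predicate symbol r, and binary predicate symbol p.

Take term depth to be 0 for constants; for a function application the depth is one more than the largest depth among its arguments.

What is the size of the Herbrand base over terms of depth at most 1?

20

First count ground terms of depth ≤ 1.
Write N_k for the number of ground terms of depth ≤ k. A term of depth ≤ k is either a constant or a function symbol applied to arguments of depth ≤ k−1, so N_k = 1 + N_{k-1}^2.
N_0 = 1
N_1 = 1 + 1^2 = 2
So |H| = 2.
A ground atom is a predicate applied to a tuple of terms from H, so the count is the sum over predicates of |H|^arity:
  q: 2^3 = 8;  r: 2^3 = 8;  p: 2^2 = 4
Total ground atoms: 8 + 8 + 4 = 20.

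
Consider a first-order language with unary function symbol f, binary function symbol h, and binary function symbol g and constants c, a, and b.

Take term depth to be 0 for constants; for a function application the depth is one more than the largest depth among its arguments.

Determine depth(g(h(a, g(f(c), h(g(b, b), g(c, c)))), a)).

5

depth(f(c)) = 1 + depth(c) = 1 + 0 = 1
depth(g(b, b)) = 1 + max(0, 0) = 1
depth(g(c, c)) = 1 + max(0, 0) = 1
depth(h(g(b, b), g(c, c))) = 1 + max(1, 1) = 2
depth(g(f(c), h(g(b, b), g(c, c)))) = 1 + max(1, 2) = 3
depth(h(a, g(f(c), h(g(b, b), g(c, c))))) = 1 + max(0, 3) = 4
depth(g(h(a, g(f(c), h(g(b, b), g(c, c)))), a)) = 1 + max(4, 0) = 5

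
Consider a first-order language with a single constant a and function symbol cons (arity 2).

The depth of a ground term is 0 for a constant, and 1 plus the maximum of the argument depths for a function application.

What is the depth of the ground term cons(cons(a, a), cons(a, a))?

depth(cons(a, a)) = 1 + max(0, 0) = 1
depth(cons(cons(a, a), cons(a, a))) = 1 + max(1, 1) = 2

2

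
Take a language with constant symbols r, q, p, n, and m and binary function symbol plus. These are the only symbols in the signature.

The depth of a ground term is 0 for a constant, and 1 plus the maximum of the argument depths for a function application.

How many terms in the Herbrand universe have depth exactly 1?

Count level by level. With function symbols plus/2, the terms of depth ≤ k are the 5 constants together with each function applied to depth-≤(k−1) tuples, so N_k = 5 + N_{k-1}^2.
N_0 = 5
N_1 = 5 + 5^2 = 30
Terms of depth exactly 1: N_1 − N_0 = 30 − 5 = 25.

25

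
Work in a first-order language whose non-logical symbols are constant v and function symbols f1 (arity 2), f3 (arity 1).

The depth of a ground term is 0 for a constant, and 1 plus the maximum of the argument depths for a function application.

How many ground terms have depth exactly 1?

Count level by level. With function symbols f1/2, f3/1, the terms of depth ≤ k are the 1 constant together with each function applied to depth-≤(k−1) tuples, so N_k = 1 + N_{k-1}^2 + N_{k-1}.
N_0 = 1
N_1 = 1 + 1^2 + 1 = 3
Terms of depth exactly 1: N_1 − N_0 = 3 − 1 = 2.

2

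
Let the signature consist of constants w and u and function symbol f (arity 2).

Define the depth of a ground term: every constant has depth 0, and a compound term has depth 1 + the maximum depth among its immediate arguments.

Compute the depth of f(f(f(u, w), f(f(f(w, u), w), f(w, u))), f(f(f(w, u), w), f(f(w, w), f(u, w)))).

5

depth(f(u, w)) = 1 + max(0, 0) = 1
depth(f(w, u)) = 1 + max(0, 0) = 1
depth(f(f(w, u), w)) = 1 + max(1, 0) = 2
depth(f(f(f(w, u), w), f(w, u))) = 1 + max(2, 1) = 3
depth(f(f(u, w), f(f(f(w, u), w), f(w, u)))) = 1 + max(1, 3) = 4
depth(f(w, w)) = 1 + max(0, 0) = 1
depth(f(f(w, w), f(u, w))) = 1 + max(1, 1) = 2
depth(f(f(f(w, u), w), f(f(w, w), f(u, w)))) = 1 + max(2, 2) = 3
depth(f(f(f(u, w), f(f(f(w, u), w), f(w, u))), f(f(f(w, u), w), f(f(w, w), f(u, w))))) = 1 + max(4, 3) = 5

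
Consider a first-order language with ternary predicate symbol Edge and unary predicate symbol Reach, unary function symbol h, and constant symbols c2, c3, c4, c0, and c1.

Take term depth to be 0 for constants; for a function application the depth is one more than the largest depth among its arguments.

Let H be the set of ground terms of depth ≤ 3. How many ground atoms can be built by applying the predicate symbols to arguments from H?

First count ground terms of depth ≤ 3.
Count level by level. With function symbols h/1, the terms of depth ≤ k are the 5 constants together with each function applied to depth-≤(k−1) tuples, so N_k = 5 + N_{k-1}.
N_0 = 5
N_1 = 5 + 5 = 10
N_2 = 5 + 10 = 15
N_3 = 5 + 15 = 20
So |H| = 20.
Ground atoms are formed by filling each argument slot of a predicate with a term from H, so an r-ary predicate gives |H|^r atoms:
  Edge: 20^3 = 8000;  Reach: 20
Total ground atoms: 8000 + 20 = 8020.

8020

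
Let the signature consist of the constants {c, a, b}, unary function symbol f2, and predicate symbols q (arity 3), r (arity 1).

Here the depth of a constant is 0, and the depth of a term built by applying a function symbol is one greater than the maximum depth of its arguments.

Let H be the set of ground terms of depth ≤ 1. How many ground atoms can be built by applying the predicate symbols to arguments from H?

First count ground terms of depth ≤ 1.
Write N_k for the number of ground terms of depth ≤ k. A term of depth ≤ k is either a constant or a function symbol applied to arguments of depth ≤ k−1, so N_k = 3 + N_{k-1}.
N_0 = 3
N_1 = 3 + 3 = 6
Explicitly: c, a, b, f2(c), f2(a), f2(b).
So |H| = 6.
A ground atom is a predicate applied to a tuple of terms from H, so the count is the sum over predicates of |H|^arity:
  q: 6^3 = 216;  r: 6
Total ground atoms: 216 + 6 = 222.

222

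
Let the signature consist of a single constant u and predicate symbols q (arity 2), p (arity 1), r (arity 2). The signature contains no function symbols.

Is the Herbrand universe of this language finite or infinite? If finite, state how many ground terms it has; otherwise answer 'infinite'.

There are no function symbols, so the only ground term is the single constant.
The Herbrand universe is {u}, finite with 1 element.

1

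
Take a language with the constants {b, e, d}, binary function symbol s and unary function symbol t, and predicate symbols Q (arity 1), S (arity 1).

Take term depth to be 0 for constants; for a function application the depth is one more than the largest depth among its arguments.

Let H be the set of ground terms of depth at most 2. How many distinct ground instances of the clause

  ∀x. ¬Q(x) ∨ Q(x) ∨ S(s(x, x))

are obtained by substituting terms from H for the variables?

Ground terms of depth ≤ 2:
  Let N_k count ground terms of depth at most k. Each non-constant term of depth ≤ k is some function symbol applied to depth-≤(k−1) arguments, giving N_k = 3 + N_{k-1}^2 + N_{k-1}.
  N_0 = 3
  N_1 = 3 + 3^2 + 3 = 15
  N_2 = 3 + 15^2 + 15 = 243
So there are 243 ground terms available for substitution.
The variable x ranges independently over the available ground terms, and distinct assignments produce distinct instances.
Number of ground instances = 243.

243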